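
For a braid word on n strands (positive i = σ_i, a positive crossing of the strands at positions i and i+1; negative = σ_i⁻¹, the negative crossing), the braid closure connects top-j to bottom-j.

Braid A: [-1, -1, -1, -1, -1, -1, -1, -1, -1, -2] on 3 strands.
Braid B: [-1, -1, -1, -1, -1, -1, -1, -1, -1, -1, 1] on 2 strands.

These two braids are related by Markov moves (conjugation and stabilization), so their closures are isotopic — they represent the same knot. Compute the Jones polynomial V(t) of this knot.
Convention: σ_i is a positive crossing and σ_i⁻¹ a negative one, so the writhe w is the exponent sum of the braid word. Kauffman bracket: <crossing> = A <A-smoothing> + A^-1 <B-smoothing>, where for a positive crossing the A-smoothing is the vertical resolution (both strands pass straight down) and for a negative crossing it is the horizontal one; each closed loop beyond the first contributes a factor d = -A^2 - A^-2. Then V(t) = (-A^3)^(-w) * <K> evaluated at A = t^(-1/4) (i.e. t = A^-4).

Markov-equivalent braids have isotopic closures, hence identical knot invariants. Strip the Markov moves from each word to reach a common short braid β, then compute V(t) once on β.
Braid A: s1^-1 s1^-1 s1^-1 s1^-1 s1^-1 s1^-1 s1^-1 s1^-1 s1^-1 s2^-1 on 3 strands reduces by inverse Markov moves (closure unchanged at each step):
  Destabilize: the word has the form β·s2^-1 where s2^-1 occurs only as the final letter (β ∈ B_2); drop it and the last strand → 2 strands.
Reduced to β = s1^-1 s1^-1 s1^-1 s1^-1 s1^-1 s1^-1 s1^-1 s1^-1 s1^-1 on 2 strands, 9 crossings.
Braid B: s1^-1 s1^-1 s1^-1 s1^-1 s1^-1 s1^-1 s1^-1 s1^-1 s1^-1 s1^-1 s1 on 2 strands reduces by inverse Markov moves (closure unchanged at each step):
  Deconjugate: the word is γ·β·γ⁻¹ with γ = s1^-1 (prefix) and γ⁻¹ = s1 (suffix); strip both.
Reduced to β = s1^-1 s1^-1 s1^-1 s1^-1 s1^-1 s1^-1 s1^-1 s1^-1 s1^-1 on 2 strands, 9 crossings.
Both give the same β = s1^-1 s1^-1 s1^-1 s1^-1 s1^-1 s1^-1 s1^-1 s1^-1 s1^-1 on 2 strands, so one state sum suffices:
Braid: s1^-1 s1^-1 s1^-1 s1^-1 s1^-1 s1^-1 s1^-1 s1^-1 s1^-1 on 2 strands, 9 crossings.
Writhe w = (#positive) - (#negative) = 0 - 9 = -9.
Enumerate smoothing states for the bracket polynomial. There are 2^9 = 512 states.
Each crossing splits two ways (0=vertical, 1=horizontal). The state's weight is A^(#A-smoothings - #B-smoothings) * d^(loops - 1).
Tabulate the states by total A-exponent and number of loops L (A-exp: L × count):
  A^9: L=9 ×1
  A^7: L=8 ×9
  A^5: L=7 ×36
  A^3: L=6 ×84
  A^1: L=5 ×126
  A^-1: L=4 ×126
  A^-3: L=3 ×84
  A^-5: L=2 ×36
  A^-7: L=1 ×9
  A^-9: L=2 ×1
Each group contributes A^e * Σ count * d^(L-1):
Powers of d = -A^2 - A^-2: d^2 = A^4 + 2 + A^-4; d^3 = -A^6 - 3*A^2 - 3*A^-2 - A^-6; d^4 = A^8 + 4*A^4 + 6 + 4*A^-4 + A^-8; d^5 = -A^10 - 5*A^6 - 10*A^2 - 10*A^-2 - 5*A^-6 - A^-10; d^6 = A^12 + 6*A^8 + 15*A^4 + 20 + 15*A^-4 + 6*A^-8 + A^-12; d^7 = -A^14 - 7*A^10 - 21*A^6 - 35*A^2 - 35*A^-2 - 21*A^-6 - 7*A^-10 - A^-14; d^8 = A^16 + 8*A^12 + 28*A^8 + 56*A^4 + 70 + 56*A^-4 + 28*A^-8 + 8*A^-12 + A^-16.
  A^9 * (d^8) = A^25 + 8*A^21 + 28*A^17 + 56*A^13 + 70*A^9 + 56*A^5 + 28*A + 8*A^-3 + A^-7
  A^7 * (9*d^7) = -9*A^21 - 63*A^17 - 189*A^13 - 315*A^9 - 315*A^5 - 189*A - 63*A^-3 - 9*A^-7
  A^5 * (36*d^6) = 36*A^17 + 216*A^13 + 540*A^9 + 720*A^5 + 540*A + 216*A^-3 + 36*A^-7
  A^3 * (84*d^5) = -84*A^13 - 420*A^9 - 840*A^5 - 840*A - 420*A^-3 - 84*A^-7
  A^1 * (126*d^4) = 126*A^9 + 504*A^5 + 756*A + 504*A^-3 + 126*A^-7
  A^-1 * (126*d^3) = -126*A^5 - 378*A - 378*A^-3 - 126*A^-7
  A^-3 * (84*d^2) = 84*A + 168*A^-3 + 84*A^-7
  A^-5 * (36*d) = -36*A^-3 - 36*A^-7
  A^-7 * (9) = 9*A^-7
  A^-9 * (d) = -A^-7 - A^-11
Summing the groups: <K> = A^25 - A^21 + A^17 - A^13 + A^9 - A^5 + A - A^-3 - A^-11
Normalise by the writhe: (-A^3)^(-w) = (-A^3)^(9) = -A^27, so f(A) = -A^27 * <K> = -A^52 + A^48 - A^44 + A^40 - A^36 + A^32 - A^28 + A^24 + A^16.
Substitute A = t^(-1/4), i.e. A^e → t^(-e/4): V(t) = t^-4 + t^-6 - t^-7 + t^-8 - t^-9 + t^-10 - t^-11 + t^-12 - t^-13

Answer: t^-4 + t^-6 - t^-7 + t^-8 - t^-9 + t^-10 - t^-11 + t^-12 - t^-13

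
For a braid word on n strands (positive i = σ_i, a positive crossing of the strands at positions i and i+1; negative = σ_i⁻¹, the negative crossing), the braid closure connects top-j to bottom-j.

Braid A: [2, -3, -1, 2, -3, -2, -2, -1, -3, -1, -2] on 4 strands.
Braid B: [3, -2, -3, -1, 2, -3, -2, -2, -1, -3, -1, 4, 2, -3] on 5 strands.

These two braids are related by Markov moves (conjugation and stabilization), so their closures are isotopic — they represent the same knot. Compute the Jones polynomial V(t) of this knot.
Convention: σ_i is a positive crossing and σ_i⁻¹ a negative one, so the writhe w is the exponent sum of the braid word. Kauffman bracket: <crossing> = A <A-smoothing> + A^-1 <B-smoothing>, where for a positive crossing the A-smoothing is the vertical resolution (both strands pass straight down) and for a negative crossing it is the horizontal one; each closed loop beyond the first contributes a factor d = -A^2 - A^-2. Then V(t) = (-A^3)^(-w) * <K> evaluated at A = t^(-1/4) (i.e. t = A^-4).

Markov-equivalent braids have isotopic closures, hence identical knot invariants. Strip the Markov moves from each word to reach a common short braid β, then compute V(t) once on β.
Braid A: s2 s3^-1 s1^-1 s2 s3^-1 s2^-1 s2^-1 s1^-1 s3^-1 s1^-1 s2^-1 on 4 strands reduces by inverse Markov moves (closure unchanged at each step):
  Deconjugate: the word is γ·β·γ⁻¹ with γ = s2 (prefix) and γ⁻¹ = s2^-1 (suffix); strip both.
Reduced to β = s3^-1 s1^-1 s2 s3^-1 s2^-1 s2^-1 s1^-1 s3^-1 s1^-1 on 4 strands, 9 crossings.
Braid B: s3 s2^-1 s3^-1 s1^-1 s2 s3^-1 s2^-1 s2^-1 s1^-1 s3^-1 s1^-1 s4 s2 s3^-1 on 5 strands reduces by inverse Markov moves (closure unchanged at each step):
  Deconjugate: the word is γ·β·γ⁻¹ with γ = s3 s2^-1 (prefix) and γ⁻¹ = s2 s3^-1 (suffix); strip both.
  Destabilize: the word has the form β·s4 where s4 occurs only as the final letter (β ∈ B_4); drop it and the last strand → 4 strands.
Reduced to β = s3^-1 s1^-1 s2 s3^-1 s2^-1 s2^-1 s1^-1 s3^-1 s1^-1 on 4 strands, 9 crossings.
Both give the same β = s3^-1 s1^-1 s2 s3^-1 s2^-1 s2^-1 s1^-1 s3^-1 s1^-1 on 4 strands, so one state sum suffices:
Braid: s3^-1 s1^-1 s2 s3^-1 s2^-1 s2^-1 s1^-1 s3^-1 s1^-1 on 4 strands, 9 crossings.
Writhe w = (#positive) - (#negative) = 1 - 8 = -7.
Computing the Kauffman bracket via state sum. There are 2^9 = 512 states.
For each crossing: s=0 is the vertical smoothing, s=1 horizontal. Crossing k contributes A^(sign_k * (1 - 2*s_k)); loop factor d = -A^2 - A^-2.
Tabulate the states by total A-exponent and number of loops L (A-exp: L × count):
  A^9: L=6 ×1
  A^7: L=5 ×9
  A^5: L=4 ×34, L=6 ×2
  A^3: L=3 ×67, L=5 ×17
  A^1: L=2 ×69, L=4 ×56, L=6 ×1
  A^-1: L=1 ×30, L=3 ×88, L=5 ×8
  A^-3: L=2 ×61, L=4 ×23
  A^-5: L=1 ×9, L=3 ×26, L=5 ×1
  A^-7: L=2 ×6, L=4 ×3
  A^-9: L=3 ×1
Each group contributes A^e * Σ count * d^(L-1):
Powers of d = -A^2 - A^-2: d^2 = A^4 + 2 + A^-4; d^3 = -A^6 - 3*A^2 - 3*A^-2 - A^-6; d^4 = A^8 + 4*A^4 + 6 + 4*A^-4 + A^-8; d^5 = -A^10 - 5*A^6 - 10*A^2 - 10*A^-2 - 5*A^-6 - A^-10.
  A^9 * (d^5) = -A^19 - 5*A^15 - 10*A^11 - 10*A^7 - 5*A^3 - A^-1
  A^7 * (9*d^4) = 9*A^15 + 36*A^11 + 54*A^7 + 36*A^3 + 9*A^-1
  A^5 * (34*d^3 + 2*d^5) = -2*A^15 - 44*A^11 - 122*A^7 - 122*A^3 - 44*A^-1 - 2*A^-5
  A^3 * (67*d^2 + 17*d^4) = 17*A^11 + 135*A^7 + 236*A^3 + 135*A^-1 + 17*A^-5
  A^1 * (69*d + 56*d^3 + d^5) = -A^11 - 61*A^7 - 247*A^3 - 247*A^-1 - 61*A^-5 - A^-9
  A^-1 * (30 + 88*d^2 + 8*d^4) = 8*A^7 + 120*A^3 + 254*A^-1 + 120*A^-5 + 8*A^-9
  A^-3 * (61*d + 23*d^3) = -23*A^3 - 130*A^-1 - 130*A^-5 - 23*A^-9
  A^-5 * (9 + 26*d^2 + d^4) = A^3 + 30*A^-1 + 67*A^-5 + 30*A^-9 + A^-13
  A^-7 * (6*d + 3*d^3) = -3*A^-1 - 15*A^-5 - 15*A^-9 - 3*A^-13
  A^-9 * (d^2) = A^-5 + 2*A^-9 + A^-13
Summing the groups: <K> = -A^19 + 2*A^15 - 2*A^11 + 4*A^7 - 4*A^3 + 3*A^-1 - 3*A^-5 + A^-9 - A^-13
Normalise by the writhe: (-A^3)^(-w) = (-A^3)^(7) = -A^21, so f(A) = -A^21 * <K> = A^40 - 2*A^36 + 2*A^32 - 4*A^28 + 4*A^24 - 3*A^20 + 3*A^16 - A^12 + A^8.
Substitute A = t^(-1/4), i.e. A^e → t^(-e/4): V(t) = t^-2 - t^-3 + 3*t^-4 - 3*t^-5 + 4*t^-6 - 4*t^-7 + 2*t^-8 - 2*t^-9 + t^-10

Answer: t^-2 - t^-3 + 3*t^-4 - 3*t^-5 + 4*t^-6 - 4*t^-7 + 2*t^-8 - 2*t^-9 + t^-10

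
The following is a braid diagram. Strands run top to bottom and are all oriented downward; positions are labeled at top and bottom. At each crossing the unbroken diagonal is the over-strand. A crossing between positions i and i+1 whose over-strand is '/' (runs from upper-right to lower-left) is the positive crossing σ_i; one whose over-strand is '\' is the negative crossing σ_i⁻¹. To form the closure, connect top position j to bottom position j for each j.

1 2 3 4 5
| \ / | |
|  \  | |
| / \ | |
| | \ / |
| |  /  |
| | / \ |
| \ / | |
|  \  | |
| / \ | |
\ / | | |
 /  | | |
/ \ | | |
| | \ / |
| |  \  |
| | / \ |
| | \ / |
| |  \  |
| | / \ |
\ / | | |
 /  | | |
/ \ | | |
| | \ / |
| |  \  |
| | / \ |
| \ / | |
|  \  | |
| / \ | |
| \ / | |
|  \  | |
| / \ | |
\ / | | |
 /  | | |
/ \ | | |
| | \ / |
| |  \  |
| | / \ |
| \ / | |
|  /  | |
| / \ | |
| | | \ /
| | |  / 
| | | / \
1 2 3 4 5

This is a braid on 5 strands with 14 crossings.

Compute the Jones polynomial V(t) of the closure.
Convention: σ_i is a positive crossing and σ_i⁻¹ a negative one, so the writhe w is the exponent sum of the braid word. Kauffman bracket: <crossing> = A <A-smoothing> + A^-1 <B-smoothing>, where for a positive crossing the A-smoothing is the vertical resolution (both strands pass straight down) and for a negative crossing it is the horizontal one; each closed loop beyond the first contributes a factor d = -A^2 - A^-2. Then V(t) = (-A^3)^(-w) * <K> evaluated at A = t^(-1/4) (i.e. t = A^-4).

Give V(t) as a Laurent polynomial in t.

Reading the diagram top to bottom ('/'-over between positions i,i+1 = s_i, '\'-over = s_i^-1): braid word = s2^-1 s3 s2^-1 s1 s3^-1 s3^-1 s1 s3^-1 s2^-1 s2^-1 s1 s3^-1 s2 s4.
The presented braid s2^-1 s3 s2^-1 s1 s3^-1 s3^-1 s1 s3^-1 s2^-1 s2^-1 s1 s3^-1 s2 s4 on 5 strands reduces by inverse Markov moves (closure unchanged at each step):
  Destabilize: the word has the form β·s4 where s4 occurs only as the final letter (β ∈ B_4); drop it and the last strand → 4 strands.
  Deconjugate: the word is γ·β·γ⁻¹ with γ = s2^-1 s3 (prefix) and γ⁻¹ = s3^-1 s2 (suffix); strip both.
Reduced to β = s2^-1 s1 s3^-1 s3^-1 s1 s3^-1 s2^-1 s2^-1 s1 on 4 strands, 9 crossings.
Compute on β:
Braid: s2^-1 s1 s3^-1 s3^-1 s1 s3^-1 s2^-1 s2^-1 s1 on 4 strands, 9 crossings.
Writhe w = (#positive) - (#negative) = 3 - 6 = -3.
State-sum expansion of <K>. There are 2^9 = 512 states.
Each crossing splits two ways (0=vertical, 1=horizontal). The state's weight is A^(#A-smoothings - #B-smoothings) * d^(loops - 1).
Tabulate the states by total A-exponent and number of loops L (A-exp: L × count):
  A^9: L=6 ×1
  A^7: L=5 ×9
  A^5: L=4 ×35, L=6 ×1
  A^3: L=3 ×73, L=5 ×11
  A^1: L=2 ×81, L=4 ×44, L=6 ×1
  A^-1: L=1 ×39, L=3 ×77, L=5 ×10
  A^-3: L=2 ×55, L=4 ×28, L=6 ×1
  A^-5: L=3 ×32, L=5 ×4
  A^-7: L=4 ×9
  A^-9: L=5 ×1
Each group contributes A^e * Σ count * d^(L-1):
Powers of d = -A^2 - A^-2: d^2 = A^4 + 2 + A^-4; d^3 = -A^6 - 3*A^2 - 3*A^-2 - A^-6; d^4 = A^8 + 4*A^4 + 6 + 4*A^-4 + A^-8; d^5 = -A^10 - 5*A^6 - 10*A^2 - 10*A^-2 - 5*A^-6 - A^-10.
  A^9 * (d^5) = -A^19 - 5*A^15 - 10*A^11 - 10*A^7 - 5*A^3 - A^-1
  A^7 * (9*d^4) = 9*A^15 + 36*A^11 + 54*A^7 + 36*A^3 + 9*A^-1
  A^5 * (35*d^3 + d^5) = -A^15 - 40*A^11 - 115*A^7 - 115*A^3 - 40*A^-1 - A^-5
  A^3 * (73*d^2 + 11*d^4) = 11*A^11 + 117*A^7 + 212*A^3 + 117*A^-1 + 11*A^-5
  A^1 * (81*d + 44*d^3 + d^5) = -A^11 - 49*A^7 - 223*A^3 - 223*A^-1 - 49*A^-5 - A^-9
  A^-1 * (39 + 77*d^2 + 10*d^4) = 10*A^7 + 117*A^3 + 253*A^-1 + 117*A^-5 + 10*A^-9
  A^-3 * (55*d + 28*d^3 + d^5) = -A^7 - 33*A^3 - 149*A^-1 - 149*A^-5 - 33*A^-9 - A^-13
  A^-5 * (32*d^2 + 4*d^4) = 4*A^3 + 48*A^-1 + 88*A^-5 + 48*A^-9 + 4*A^-13
  A^-7 * (9*d^3) = -9*A^-1 - 27*A^-5 - 27*A^-9 - 9*A^-13
  A^-9 * (d^4) = A^-1 + 4*A^-5 + 6*A^-9 + 4*A^-13 + A^-17
Summing the groups: <K> = -A^19 + 3*A^15 - 4*A^11 + 6*A^7 - 7*A^3 + 6*A^-1 - 6*A^-5 + 3*A^-9 - 2*A^-13 + A^-17
Normalise by the writhe: (-A^3)^(-w) = (-A^3)^(3) = -A^9, so f(A) = -A^9 * <K> = A^28 - 3*A^24 + 4*A^20 - 6*A^16 + 7*A^12 - 6*A^8 + 6*A^4 - 3 + 2*A^-4 - A^-8.
Substitute A = t^(-1/4), i.e. A^e → t^(-e/4): V(t) = -t^2 + 2*t - 3 + 6*t^-1 - 6*t^-2 + 7*t^-3 - 6*t^-4 + 4*t^-5 - 3*t^-6 + t^-7

Answer: -t^2 + 2*t - 3 + 6*t^-1 - 6*t^-2 + 7*t^-3 - 6*t^-4 + 4*t^-5 - 3*t^-6 + t^-7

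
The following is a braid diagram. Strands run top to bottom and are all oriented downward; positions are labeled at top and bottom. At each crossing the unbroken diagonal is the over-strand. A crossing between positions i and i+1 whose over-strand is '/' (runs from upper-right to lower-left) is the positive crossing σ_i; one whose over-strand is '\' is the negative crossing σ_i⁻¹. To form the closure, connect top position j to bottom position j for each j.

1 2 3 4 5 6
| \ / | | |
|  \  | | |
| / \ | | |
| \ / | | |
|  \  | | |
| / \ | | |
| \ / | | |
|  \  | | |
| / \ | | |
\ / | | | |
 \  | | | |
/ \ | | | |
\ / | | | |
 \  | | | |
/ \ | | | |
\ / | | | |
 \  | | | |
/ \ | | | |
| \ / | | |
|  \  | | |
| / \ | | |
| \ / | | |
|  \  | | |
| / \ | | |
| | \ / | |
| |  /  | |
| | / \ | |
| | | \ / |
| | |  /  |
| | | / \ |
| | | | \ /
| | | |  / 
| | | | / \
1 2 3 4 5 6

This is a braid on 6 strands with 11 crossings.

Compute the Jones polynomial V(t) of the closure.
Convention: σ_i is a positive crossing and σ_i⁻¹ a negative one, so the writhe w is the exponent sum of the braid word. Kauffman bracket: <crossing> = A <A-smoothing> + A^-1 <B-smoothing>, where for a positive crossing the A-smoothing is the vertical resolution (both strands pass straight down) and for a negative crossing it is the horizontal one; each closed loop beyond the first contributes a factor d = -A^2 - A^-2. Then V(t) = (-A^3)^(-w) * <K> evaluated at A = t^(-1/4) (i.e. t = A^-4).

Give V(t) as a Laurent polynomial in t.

Reading the diagram top to bottom ('/'-over between positions i,i+1 = s_i, '\'-over = s_i^-1): braid word = s2^-1 s2^-1 s2^-1 s1^-1 s1^-1 s1^-1 s2^-1 s2^-1 s3 s4 s5.
The presented braid s2^-1 s2^-1 s2^-1 s1^-1 s1^-1 s1^-1 s2^-1 s2^-1 s3 s4 s5 on 6 strands reduces by inverse Markov moves (closure unchanged at each step):
  Destabilize: the word has the form β·s5 where s5 occurs only as the final letter (β ∈ B_5); drop it and the last strand → 5 strands.
  Destabilize: the word has the form β·s4 where s4 occurs only as the final letter (β ∈ B_4); drop it and the last strand → 4 strands.
  Destabilize: the word has the form β·s3 where s3 occurs only as the final letter (β ∈ B_3); drop it and the last strand → 3 strands.
Reduced to β = s2^-1 s2^-1 s2^-1 s1^-1 s1^-1 s1^-1 s2^-1 s2^-1 on 3 strands, 8 crossings.
Compute on β:
Braid: s2^-1 s2^-1 s2^-1 s1^-1 s1^-1 s1^-1 s2^-1 s2^-1 on 3 strands, 8 crossings.
Writhe w = (#positive) - (#negative) = 0 - 8 = -8.
Enumerate smoothing states for the bracket polynomial. There are 2^8 = 256 states.
Each crossing splits two ways (0=vertical, 1=horizontal). The state's weight is A^(#A-smoothings - #B-smoothings) * d^(loops - 1).
Tabulate the states by total A-exponent and number of loops L (A-exp: L × count):
  A^8: L=7 ×1
  A^6: L=6 ×8
  A^4: L=5 ×28
  A^2: L=4 ×55, L=6 ×1
  A^0: L=3 ×65, L=5 ×5
  A^-2: L=2 ×45, L=4 ×11
  A^-4: L=1 ×15, L=3 ×13
  A^-6: L=2 ×8
  A^-8: L=3 ×1
Each group contributes A^e * Σ count * d^(L-1):
Powers of d = -A^2 - A^-2: d^2 = A^4 + 2 + A^-4; d^3 = -A^6 - 3*A^2 - 3*A^-2 - A^-6; d^4 = A^8 + 4*A^4 + 6 + 4*A^-4 + A^-8; d^5 = -A^10 - 5*A^6 - 10*A^2 - 10*A^-2 - 5*A^-6 - A^-10; d^6 = A^12 + 6*A^8 + 15*A^4 + 20 + 15*A^-4 + 6*A^-8 + A^-12.
  A^8 * (d^6) = A^20 + 6*A^16 + 15*A^12 + 20*A^8 + 15*A^4 + 6 + A^-4
  A^6 * (8*d^5) = -8*A^16 - 40*A^12 - 80*A^8 - 80*A^4 - 40 - 8*A^-4
  A^4 * (28*d^4) = 28*A^12 + 112*A^8 + 168*A^4 + 112 + 28*A^-4
  A^2 * (55*d^3 + d^5) = -A^12 - 60*A^8 - 175*A^4 - 175 - 60*A^-4 - A^-8
  A^0 * (65*d^2 + 5*d^4) = 5*A^8 + 85*A^4 + 160 + 85*A^-4 + 5*A^-8
  A^-2 * (45*d + 11*d^3) = -11*A^4 - 78 - 78*A^-4 - 11*A^-8
  A^-4 * (15 + 13*d^2) = 13 + 41*A^-4 + 13*A^-8
  A^-6 * (8*d) = -8*A^-4 - 8*A^-8
  A^-8 * (d^2) = A^-4 + 2*A^-8 + A^-12
Summing the groups: <K> = A^20 - 2*A^16 + 2*A^12 - 3*A^8 + 2*A^4 - 2 + 2*A^-4 + A^-12
Normalise by the writhe: (-A^3)^(-w) = (-A^3)^(8) = A^24, so f(A) = A^24 * <K> = A^44 - 2*A^40 + 2*A^36 - 3*A^32 + 2*A^28 - 2*A^24 + 2*A^20 + A^12.
Substitute A = t^(-1/4), i.e. A^e → t^(-e/4): V(t) = t^-3 + 2*t^-5 - 2*t^-6 + 2*t^-7 - 3*t^-8 + 2*t^-9 - 2*t^-10 + t^-11

Answer: t^-3 + 2*t^-5 - 2*t^-6 + 2*t^-7 - 3*t^-8 + 2*t^-9 - 2*t^-10 + t^-11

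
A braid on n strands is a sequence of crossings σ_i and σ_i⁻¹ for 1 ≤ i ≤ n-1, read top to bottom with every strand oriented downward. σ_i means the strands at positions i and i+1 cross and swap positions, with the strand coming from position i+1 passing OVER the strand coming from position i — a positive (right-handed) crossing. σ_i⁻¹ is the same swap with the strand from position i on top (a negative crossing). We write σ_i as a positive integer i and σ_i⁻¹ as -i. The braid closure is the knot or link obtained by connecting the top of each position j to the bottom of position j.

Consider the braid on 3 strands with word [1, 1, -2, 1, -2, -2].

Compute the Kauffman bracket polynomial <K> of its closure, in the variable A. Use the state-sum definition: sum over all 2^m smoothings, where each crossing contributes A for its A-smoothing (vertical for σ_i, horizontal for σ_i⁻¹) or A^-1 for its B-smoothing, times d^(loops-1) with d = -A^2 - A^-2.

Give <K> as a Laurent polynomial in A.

-A^12 + 2*A^8 - 2*A^4 + 3 - 2*A^-4 + 2*A^-8 - A^-12

Derivation:
Braid: s1 s1 s2^-1 s1 s2^-1 s2^-1 on 3 strands, 6 crossings.
Writhe w = (#positive) - (#negative) = 3 - 3 = 0.
State-sum expansion of <K>. There are 2^6 = 64 states.
Each crossing splits two ways (0=vertical, 1=horizontal). The state's weight is A^(#A-smoothings - #B-smoothings) * d^(loops - 1).
Tabulate the states by total A-exponent and number of loops L (A-exp: L × count):
  A^6: L=4 ×1
  A^4: L=3 ×6
  A^2: L=2 ×14, L=4 ×1
  A^0: L=1 ×13, L=3 ×7
  A^-2: L=2 ×14, L=4 ×1
  A^-4: L=3 ×6
  A^-6: L=4 ×1
Each group contributes A^e * Σ count * d^(L-1):
Powers of d = -A^2 - A^-2: d^2 = A^4 + 2 + A^-4; d^3 = -A^6 - 3*A^2 - 3*A^-2 - A^-6.
  A^6 * (d^3) = -A^12 - 3*A^8 - 3*A^4 - 1
  A^4 * (6*d^2) = 6*A^8 + 12*A^4 + 6
  A^2 * (14*d + d^3) = -A^8 - 17*A^4 - 17 - A^-4
  A^0 * (13 + 7*d^2) = 7*A^4 + 27 + 7*A^-4
  A^-2 * (14*d + d^3) = -A^4 - 17 - 17*A^-4 - A^-8
  A^-4 * (6*d^2) = 6 + 12*A^-4 + 6*A^-8
  A^-6 * (d^3) = -1 - 3*A^-4 - 3*A^-8 - A^-12
Summing the groups: <K> = -A^12 + 2*A^8 - 2*A^4 + 3 - 2*A^-4 + 2*A^-8 - A^-12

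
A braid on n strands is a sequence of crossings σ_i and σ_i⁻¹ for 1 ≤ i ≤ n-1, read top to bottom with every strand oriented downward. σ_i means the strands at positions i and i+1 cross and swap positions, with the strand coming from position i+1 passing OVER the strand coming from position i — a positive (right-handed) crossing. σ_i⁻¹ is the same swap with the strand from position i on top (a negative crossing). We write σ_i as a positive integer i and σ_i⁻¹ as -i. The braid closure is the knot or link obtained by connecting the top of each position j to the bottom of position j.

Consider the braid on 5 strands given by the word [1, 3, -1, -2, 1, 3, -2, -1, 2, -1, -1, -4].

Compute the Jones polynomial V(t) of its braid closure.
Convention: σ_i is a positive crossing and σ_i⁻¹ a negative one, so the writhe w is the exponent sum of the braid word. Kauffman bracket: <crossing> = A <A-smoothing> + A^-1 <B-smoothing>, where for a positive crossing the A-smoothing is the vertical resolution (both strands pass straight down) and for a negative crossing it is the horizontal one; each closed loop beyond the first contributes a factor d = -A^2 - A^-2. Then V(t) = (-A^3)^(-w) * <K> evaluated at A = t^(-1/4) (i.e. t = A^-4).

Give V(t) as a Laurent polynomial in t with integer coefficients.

t^2 - 2*t + 3 - 3*t^-1 + 3*t^-2 - 2*t^-3 + 2*t^-4 - t^-5

Derivation:
The presented braid s1 s3 s1^-1 s2^-1 s1 s3 s2^-1 s1^-1 s2 s1^-1 s1^-1 s4^-1 on 5 strands reduces by inverse Markov moves (closure unchanged at each step):
  Destabilize: the word has the form β·s4^-1 where s4^-1 occurs only as the final letter (β ∈ B_4); drop it and the last strand → 4 strands.
  Deconjugate: the word is γ·β·γ⁻¹ with γ = s1 (prefix) and γ⁻¹ = s1^-1 (suffix); strip both.
Reduced to β = s3 s1^-1 s2^-1 s1 s3 s2^-1 s1^-1 s2 s1^-1 on 4 strands, 9 crossings.
Compute on β:
Braid: s3 s1^-1 s2^-1 s1 s3 s2^-1 s1^-1 s2 s1^-1 on 4 strands, 9 crossings.
Writhe w = (#positive) - (#negative) = 4 - 5 = -1.
Enumerate smoothing states for the bracket polynomial. There are 2^9 = 512 states.
Each crossing splits two ways (0=vertical, 1=horizontal). The state's weight is A^(#A-smoothings - #B-smoothings) * d^(loops - 1).
Tabulate the states by total A-exponent and number of loops L (A-exp: L × count):
  A^9: L=5 ×1
  A^7: L=4 ×9
  A^5: L=3 ×32, L=5 ×4
  A^3: L=2 ×53, L=4 ×30, L=6 ×1
  A^1: L=1 ×35, L=3 ×80, L=5 ×11
  A^-1: L=2 ×86, L=4 ×39, L=6 ×1
  A^-3: L=1 ×21, L=3 ×58, L=5 ×5
  A^-5: L=2 ×26, L=4 ×10
  A^-7: L=1 ×3, L=3 ×6
  A^-9: L=2 ×1
Each group contributes A^e * Σ count * d^(L-1):
Powers of d = -A^2 - A^-2: d^2 = A^4 + 2 + A^-4; d^3 = -A^6 - 3*A^2 - 3*A^-2 - A^-6; d^4 = A^8 + 4*A^4 + 6 + 4*A^-4 + A^-8; d^5 = -A^10 - 5*A^6 - 10*A^2 - 10*A^-2 - 5*A^-6 - A^-10.
  A^9 * (d^4) = A^17 + 4*A^13 + 6*A^9 + 4*A^5 + A
  A^7 * (9*d^3) = -9*A^13 - 27*A^9 - 27*A^5 - 9*A
  A^5 * (32*d^2 + 4*d^4) = 4*A^13 + 48*A^9 + 88*A^5 + 48*A + 4*A^-3
  A^3 * (53*d + 30*d^3 + d^5) = -A^13 - 35*A^9 - 153*A^5 - 153*A - 35*A^-3 - A^-7
  A^1 * (35 + 80*d^2 + 11*d^4) = 11*A^9 + 124*A^5 + 261*A + 124*A^-3 + 11*A^-7
  A^-1 * (86*d + 39*d^3 + d^5) = -A^9 - 44*A^5 - 213*A - 213*A^-3 - 44*A^-7 - A^-11
  A^-3 * (21 + 58*d^2 + 5*d^4) = 5*A^5 + 78*A + 167*A^-3 + 78*A^-7 + 5*A^-11
  A^-5 * (26*d + 10*d^3) = -10*A - 56*A^-3 - 56*A^-7 - 10*A^-11
  A^-7 * (3 + 6*d^2) = 6*A^-3 + 15*A^-7 + 6*A^-11
  A^-9 * (d) = -A^-7 - A^-11
Summing the groups: <K> = A^17 - 2*A^13 + 2*A^9 - 3*A^5 + 3*A - 3*A^-3 + 2*A^-7 - A^-11
Normalise by the writhe: (-A^3)^(-w) = (-A^3)^(1) = -A^3, so f(A) = -A^3 * <K> = -A^20 + 2*A^16 - 2*A^12 + 3*A^8 - 3*A^4 + 3 - 2*A^-4 + A^-8.
Substitute A = t^(-1/4), i.e. A^e → t^(-e/4): V(t) = t^2 - 2*t + 3 - 3*t^-1 + 3*t^-2 - 2*t^-3 + 2*t^-4 - t^-5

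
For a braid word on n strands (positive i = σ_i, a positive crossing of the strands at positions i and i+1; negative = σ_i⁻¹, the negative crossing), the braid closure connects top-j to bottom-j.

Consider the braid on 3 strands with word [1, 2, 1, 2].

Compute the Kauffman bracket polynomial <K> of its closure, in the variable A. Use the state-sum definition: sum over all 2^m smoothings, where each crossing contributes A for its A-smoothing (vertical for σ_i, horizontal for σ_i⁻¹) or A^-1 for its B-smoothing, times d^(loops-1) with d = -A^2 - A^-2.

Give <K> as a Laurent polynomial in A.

A^8 + 1 - A^-4

Derivation:
Braid: s1 s2 s1 s2 on 3 strands, 4 crossings.
Writhe w = (#positive) - (#negative) = 4 - 0 = 4.
State-sum expansion of <K>. There are 2^4 = 16 states.
Each crossing splits two ways (0=vertical, 1=horizontal). The state's weight is A^(#A-smoothings - #B-smoothings) * d^(loops - 1).
  state 0000: A-exp=+4, loops=3, term = A^4 * d^2
  state 0001: A-exp=+2, loops=2, term = A^2 * d^1
  state 0010: A-exp=+2, loops=2, term = A^2 * d^1
  state 0011: A-exp=+0, loops=1, term = A^0 * d^0
  state 0100: A-exp=+2, loops=2, term = A^2 * d^1
  state 0101: A-exp=+0, loops=3, term = A^0 * d^2
  state 0110: A-exp=+0, loops=1, term = A^0 * d^0
  state 0111: A-exp=-2, loops=2, term = A^-2 * d^1
  state 1000: A-exp=+2, loops=2, term = A^2 * d^1
  state 1001: A-exp=+0, loops=1, term = A^0 * d^0
  state 1010: A-exp=+0, loops=3, term = A^0 * d^2
  state 1011: A-exp=-2, loops=2, term = A^-2 * d^1
  state 1100: A-exp=+0, loops=1, term = A^0 * d^0
  state 1101: A-exp=-2, loops=2, term = A^-2 * d^1
  state 1110: A-exp=-2, loops=2, term = A^-2 * d^1
  state 1111: A-exp=-4, loops=1, term = A^-4 * d^0
Collect the terms by A-exponent (count of states per loop number):
Powers of d = -A^2 - A^-2: d^2 = A^4 + 2 + A^-4.
  A^4 * (d^2) = A^8 + 2*A^4 + 1
  A^2 * (4*d) = -4*A^4 - 4
  A^0 * (4 + 2*d^2) = 2*A^4 + 8 + 2*A^-4
  A^-2 * (4*d) = -4 - 4*A^-4
  A^-4 * (1) = A^-4
Summing the groups: <K> = A^8 + 1 - A^-4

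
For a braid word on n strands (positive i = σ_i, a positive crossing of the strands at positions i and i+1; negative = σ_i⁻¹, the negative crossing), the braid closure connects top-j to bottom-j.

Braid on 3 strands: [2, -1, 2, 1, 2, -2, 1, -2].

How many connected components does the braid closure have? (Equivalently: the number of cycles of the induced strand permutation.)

1

Derivation:
Track the strand permutation on 3 strands, starting from identity.
  step 1: s2 swaps positions 2,3 -> [1 3 2]
  step 2: s1^-1 swaps positions 1,2 -> [3 1 2]
  step 3: s2 swaps positions 2,3 -> [3 2 1]
  step 4: s1 swaps positions 1,2 -> [2 3 1]
  step 5: s2 swaps positions 2,3 -> [2 1 3]
  step 6: s2^-1 swaps positions 2,3 -> [2 3 1]
  step 7: s1 swaps positions 1,2 -> [3 2 1]
  step 8: s2^-1 swaps positions 2,3 -> [3 1 2]
Final permutation (position -> original strand): [3 1 2]
Closure components = cycle count of this permutation = 1.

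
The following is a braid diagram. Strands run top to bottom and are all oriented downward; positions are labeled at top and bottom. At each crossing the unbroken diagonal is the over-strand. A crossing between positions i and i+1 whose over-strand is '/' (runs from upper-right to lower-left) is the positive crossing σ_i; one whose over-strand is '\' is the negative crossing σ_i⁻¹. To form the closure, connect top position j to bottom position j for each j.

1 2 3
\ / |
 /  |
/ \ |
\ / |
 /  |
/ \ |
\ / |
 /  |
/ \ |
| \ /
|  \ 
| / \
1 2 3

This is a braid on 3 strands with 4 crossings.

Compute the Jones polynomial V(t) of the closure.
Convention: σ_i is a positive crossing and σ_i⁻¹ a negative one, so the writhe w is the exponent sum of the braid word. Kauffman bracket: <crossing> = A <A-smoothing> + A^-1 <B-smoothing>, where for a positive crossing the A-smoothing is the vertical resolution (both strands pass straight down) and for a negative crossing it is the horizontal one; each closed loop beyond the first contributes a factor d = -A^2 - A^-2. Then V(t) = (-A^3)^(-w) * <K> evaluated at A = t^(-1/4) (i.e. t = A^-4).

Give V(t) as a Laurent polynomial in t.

-t^4 + t^3 + t

Derivation:
Reading the diagram top to bottom ('/'-over between positions i,i+1 = s_i, '\'-over = s_i^-1): braid word = s1 s1 s1 s2^-1.
The presented braid s1 s1 s1 s2^-1 on 3 strands reduces by inverse Markov moves (closure unchanged at each step):
  Destabilize: the word has the form β·s2^-1 where s2^-1 occurs only as the final letter (β ∈ B_2); drop it and the last strand → 2 strands.
Reduced to β = s1 s1 s1 on 2 strands, 3 crossings.
Compute on β:
Braid: s1 s1 s1 on 2 strands, 3 crossings.
Writhe w = (#positive) - (#negative) = 3 - 0 = 3.
State-sum expansion of <K>. There are 2^3 = 8 states.
Each crossing splits two ways (0=vertical, 1=horizontal). The state's weight is A^(#A-smoothings - #B-smoothings) * d^(loops - 1).
  state 000: A-exp=+3, loops=2, term = A^3 * d^1
  state 001: A-exp=+1, loops=1, term = A^1 * d^0
  state 010: A-exp=+1, loops=1, term = A^1 * d^0
  state 011: A-exp=-1, loops=2, term = A^-1 * d^1
  state 100: A-exp=+1, loops=1, term = A^1 * d^0
  state 101: A-exp=-1, loops=2, term = A^-1 * d^1
  state 110: A-exp=-1, loops=2, term = A^-1 * d^1
  state 111: A-exp=-3, loops=3, term = A^-3 * d^2
Collect the terms by A-exponent (count of states per loop number):
Powers of d = -A^2 - A^-2: d^2 = A^4 + 2 + A^-4.
  A^3 * (d) = -A^5 - A
  A^1 * (3) = 3*A
  A^-1 * (3*d) = -3*A - 3*A^-3
  A^-3 * (d^2) = A + 2*A^-3 + A^-7
Summing the groups: <K> = -A^5 - A^-3 + A^-7
Normalise by the writhe: (-A^3)^(-w) = (-A^3)^(-3) = -A^-9, so f(A) = -A^-9 * <K> = A^-4 + A^-12 - A^-16.
Substitute A = t^(-1/4), i.e. A^e → t^(-e/4): V(t) = -t^4 + t^3 + t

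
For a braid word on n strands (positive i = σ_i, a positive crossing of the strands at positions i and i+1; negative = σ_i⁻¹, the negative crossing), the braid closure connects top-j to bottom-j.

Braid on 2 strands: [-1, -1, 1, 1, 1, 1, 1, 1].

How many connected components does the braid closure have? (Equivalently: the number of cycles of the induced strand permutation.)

Track the strand permutation on 2 strands, starting from identity.
  step 1: s1^-1 swaps positions 1,2 -> [2 1]
  step 2: s1^-1 swaps positions 1,2 -> [1 2]
  step 3: s1 swaps positions 1,2 -> [2 1]
  step 4: s1 swaps positions 1,2 -> [1 2]
  step 5: s1 swaps positions 1,2 -> [2 1]
  step 6: s1 swaps positions 1,2 -> [1 2]
  step 7: s1 swaps positions 1,2 -> [2 1]
  step 8: s1 swaps positions 1,2 -> [1 2]
Final permutation (position -> original strand): [1 2]
Closure components = cycle count of this permutation = 2.

Answer: 2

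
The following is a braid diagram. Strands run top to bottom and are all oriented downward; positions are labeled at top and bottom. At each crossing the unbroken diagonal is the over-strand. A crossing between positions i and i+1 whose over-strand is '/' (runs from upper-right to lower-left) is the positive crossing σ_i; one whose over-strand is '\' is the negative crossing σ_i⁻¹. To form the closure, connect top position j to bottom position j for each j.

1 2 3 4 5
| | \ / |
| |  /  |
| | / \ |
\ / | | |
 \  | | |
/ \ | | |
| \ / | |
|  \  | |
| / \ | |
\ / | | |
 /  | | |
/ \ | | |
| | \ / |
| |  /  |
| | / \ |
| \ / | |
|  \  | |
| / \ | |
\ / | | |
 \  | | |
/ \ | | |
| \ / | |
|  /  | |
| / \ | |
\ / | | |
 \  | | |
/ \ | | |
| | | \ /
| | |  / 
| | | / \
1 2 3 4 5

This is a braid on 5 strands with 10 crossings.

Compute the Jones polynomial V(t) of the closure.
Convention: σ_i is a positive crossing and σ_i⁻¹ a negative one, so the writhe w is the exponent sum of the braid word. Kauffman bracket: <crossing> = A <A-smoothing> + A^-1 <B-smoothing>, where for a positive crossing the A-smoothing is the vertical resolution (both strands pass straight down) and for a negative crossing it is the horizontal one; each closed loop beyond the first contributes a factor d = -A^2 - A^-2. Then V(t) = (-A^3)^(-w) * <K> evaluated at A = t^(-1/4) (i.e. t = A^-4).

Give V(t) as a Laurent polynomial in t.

t^2 - 2*t + 3 - 3*t^-1 + 3*t^-2 - 2*t^-3 + 2*t^-4 - t^-5

Derivation:
Reading the diagram top to bottom ('/'-over between positions i,i+1 = s_i, '\'-over = s_i^-1): braid word = s3 s1^-1 s2^-1 s1 s3 s2^-1 s1^-1 s2 s1^-1 s4.
The presented braid s3 s1^-1 s2^-1 s1 s3 s2^-1 s1^-1 s2 s1^-1 s4 on 5 strands reduces by inverse Markov moves (closure unchanged at each step):
  Destabilize: the word has the form β·s4 where s4 occurs only as the final letter (β ∈ B_4); drop it and the last strand → 4 strands.
Reduced to β = s3 s1^-1 s2^-1 s1 s3 s2^-1 s1^-1 s2 s1^-1 on 4 strands, 9 crossings.
Compute on β:
Braid: s3 s1^-1 s2^-1 s1 s3 s2^-1 s1^-1 s2 s1^-1 on 4 strands, 9 crossings.
Writhe w = (#positive) - (#negative) = 4 - 5 = -1.
State-sum expansion of <K>. There are 2^9 = 512 states.
Each crossing splits two ways (0=vertical, 1=horizontal). The state's weight is A^(#A-smoothings - #B-smoothings) * d^(loops - 1).
Tabulate the states by total A-exponent and number of loops L (A-exp: L × count):
  A^9: L=5 ×1
  A^7: L=4 ×9
  A^5: L=3 ×32, L=5 ×4
  A^3: L=2 ×53, L=4 ×30, L=6 ×1
  A^1: L=1 ×35, L=3 ×80, L=5 ×11
  A^-1: L=2 ×86, L=4 ×39, L=6 ×1
  A^-3: L=1 ×21, L=3 ×58, L=5 ×5
  A^-5: L=2 ×26, L=4 ×10
  A^-7: L=1 ×3, L=3 ×6
  A^-9: L=2 ×1
Each group contributes A^e * Σ count * d^(L-1):
Powers of d = -A^2 - A^-2: d^2 = A^4 + 2 + A^-4; d^3 = -A^6 - 3*A^2 - 3*A^-2 - A^-6; d^4 = A^8 + 4*A^4 + 6 + 4*A^-4 + A^-8; d^5 = -A^10 - 5*A^6 - 10*A^2 - 10*A^-2 - 5*A^-6 - A^-10.
  A^9 * (d^4) = A^17 + 4*A^13 + 6*A^9 + 4*A^5 + A
  A^7 * (9*d^3) = -9*A^13 - 27*A^9 - 27*A^5 - 9*A
  A^5 * (32*d^2 + 4*d^4) = 4*A^13 + 48*A^9 + 88*A^5 + 48*A + 4*A^-3
  A^3 * (53*d + 30*d^3 + d^5) = -A^13 - 35*A^9 - 153*A^5 - 153*A - 35*A^-3 - A^-7
  A^1 * (35 + 80*d^2 + 11*d^4) = 11*A^9 + 124*A^5 + 261*A + 124*A^-3 + 11*A^-7
  A^-1 * (86*d + 39*d^3 + d^5) = -A^9 - 44*A^5 - 213*A - 213*A^-3 - 44*A^-7 - A^-11
  A^-3 * (21 + 58*d^2 + 5*d^4) = 5*A^5 + 78*A + 167*A^-3 + 78*A^-7 + 5*A^-11
  A^-5 * (26*d + 10*d^3) = -10*A - 56*A^-3 - 56*A^-7 - 10*A^-11
  A^-7 * (3 + 6*d^2) = 6*A^-3 + 15*A^-7 + 6*A^-11
  A^-9 * (d) = -A^-7 - A^-11
Summing the groups: <K> = A^17 - 2*A^13 + 2*A^9 - 3*A^5 + 3*A - 3*A^-3 + 2*A^-7 - A^-11
Normalise by the writhe: (-A^3)^(-w) = (-A^3)^(1) = -A^3, so f(A) = -A^3 * <K> = -A^20 + 2*A^16 - 2*A^12 + 3*A^8 - 3*A^4 + 3 - 2*A^-4 + A^-8.
Substitute A = t^(-1/4), i.e. A^e → t^(-e/4): V(t) = t^2 - 2*t + 3 - 3*t^-1 + 3*t^-2 - 2*t^-3 + 2*t^-4 - t^-5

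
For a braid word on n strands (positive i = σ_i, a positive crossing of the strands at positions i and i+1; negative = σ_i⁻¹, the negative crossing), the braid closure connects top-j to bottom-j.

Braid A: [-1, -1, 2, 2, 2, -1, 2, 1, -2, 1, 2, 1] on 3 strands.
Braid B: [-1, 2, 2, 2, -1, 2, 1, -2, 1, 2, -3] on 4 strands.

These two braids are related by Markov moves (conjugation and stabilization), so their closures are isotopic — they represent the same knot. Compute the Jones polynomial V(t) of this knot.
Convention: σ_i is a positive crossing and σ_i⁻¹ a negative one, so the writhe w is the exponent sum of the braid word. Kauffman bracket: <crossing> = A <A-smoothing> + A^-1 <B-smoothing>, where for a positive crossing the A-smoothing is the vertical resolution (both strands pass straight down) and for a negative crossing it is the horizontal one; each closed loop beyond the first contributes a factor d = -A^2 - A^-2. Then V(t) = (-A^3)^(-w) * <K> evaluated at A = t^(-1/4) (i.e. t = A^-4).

-t^8 + t^7 - 2*t^6 + 3*t^5 - 3*t^4 + 4*t^3 - 2*t^2 + 2*t - 1

Derivation:
Markov-equivalent braids have isotopic closures, hence identical knot invariants. Strip the Markov moves from each word to reach a common short braid β, then compute V(t) once on β.
Braid A: s1^-1 s1^-1 s2 s2 s2 s1^-1 s2 s1 s2^-1 s1 s2 s1 on 3 strands reduces by inverse Markov moves (closure unchanged at each step):
  Deconjugate: the word is γ·β·γ⁻¹ with γ = s1^-1 (prefix) and γ⁻¹ = s1 (suffix); strip both.
Reduced to β = s1^-1 s2 s2 s2 s1^-1 s2 s1 s2^-1 s1 s2 on 3 strands, 10 crossings.
Braid B: s1^-1 s2 s2 s2 s1^-1 s2 s1 s2^-1 s1 s2 s3^-1 on 4 strands reduces by inverse Markov moves (closure unchanged at each step):
  Destabilize: the word has the form β·s3^-1 where s3^-1 occurs only as the final letter (β ∈ B_3); drop it and the last strand → 3 strands.
Reduced to β = s1^-1 s2 s2 s2 s1^-1 s2 s1 s2^-1 s1 s2 on 3 strands, 10 crossings.
Both give the same β = s1^-1 s2 s2 s2 s1^-1 s2 s1 s2^-1 s1 s2 on 3 strands, so one state sum suffices:
Braid: s1^-1 s2 s2 s2 s1^-1 s2 s1 s2^-1 s1 s2 on 3 strands, 10 crossings.
Writhe w = (#positive) - (#negative) = 7 - 3 = 4.
Enumerate smoothing states for the bracket polynomial. There are 2^10 = 1024 states.
Smooth each crossing (0=||, 1=⌣⌢); contribution A^(Σ sign_k(1-2s_k)) * d^(L-1).
Tabulate the states by total A-exponent and number of loops L (A-exp: L × count):
  A^10: L=2 ×1
  A^8: L=1 ×5, L=3 ×5
  A^6: L=2 ×39, L=4 ×6
  A^4: L=1 ×34, L=3 ×85, L=5 ×1
  A^2: L=2 ×138, L=4 ×72
  A^0: L=1 ×48, L=3 ×167, L=5 ×37
  A^-2: L=2 ×91, L=4 ×109, L=6 ×10
  A^-4: L=3 ×82, L=5 ×37, L=7 ×1
  A^-6: L=4 ×40, L=6 ×5
  A^-8: L=5 ×10
  A^-10: L=6 ×1
Each group contributes A^e * Σ count * d^(L-1):
Powers of d = -A^2 - A^-2: d^2 = A^4 + 2 + A^-4; d^3 = -A^6 - 3*A^2 - 3*A^-2 - A^-6; d^4 = A^8 + 4*A^4 + 6 + 4*A^-4 + A^-8; d^5 = -A^10 - 5*A^6 - 10*A^2 - 10*A^-2 - 5*A^-6 - A^-10; d^6 = A^12 + 6*A^8 + 15*A^4 + 20 + 15*A^-4 + 6*A^-8 + A^-12.
  A^10 * (d) = -A^12 - A^8
  A^8 * (5 + 5*d^2) = 5*A^12 + 15*A^8 + 5*A^4
  A^6 * (39*d + 6*d^3) = -6*A^12 - 57*A^8 - 57*A^4 - 6
  A^4 * (34 + 85*d^2 + d^4) = A^12 + 89*A^8 + 210*A^4 + 89 + A^-4
  A^2 * (138*d + 72*d^3) = -72*A^8 - 354*A^4 - 354 - 72*A^-4
  A^0 * (48 + 167*d^2 + 37*d^4) = 37*A^8 + 315*A^4 + 604 + 315*A^-4 + 37*A^-8
  A^-2 * (91*d + 109*d^3 + 10*d^5) = -10*A^8 - 159*A^4 - 518 - 518*A^-4 - 159*A^-8 - 10*A^-12
  A^-4 * (82*d^2 + 37*d^4 + d^6) = A^8 + 43*A^4 + 245 + 406*A^-4 + 245*A^-8 + 43*A^-12 + A^-16
  A^-6 * (40*d^3 + 5*d^5) = -5*A^4 - 65 - 170*A^-4 - 170*A^-8 - 65*A^-12 - 5*A^-16
  A^-8 * (10*d^4) = 10 + 40*A^-4 + 60*A^-8 + 40*A^-12 + 10*A^-16
  A^-10 * (d^5) = -1 - 5*A^-4 - 10*A^-8 - 10*A^-12 - 5*A^-16 - A^-20
Summing the groups: <K> = -A^12 + 2*A^8 - 2*A^4 + 4 - 3*A^-4 + 3*A^-8 - 2*A^-12 + A^-16 - A^-20
Normalise by the writhe: (-A^3)^(-w) = (-A^3)^(-4) = A^-12, so f(A) = A^-12 * <K> = -1 + 2*A^-4 - 2*A^-8 + 4*A^-12 - 3*A^-16 + 3*A^-20 - 2*A^-24 + A^-28 - A^-32.
Substitute A = t^(-1/4), i.e. A^e → t^(-e/4): V(t) = -t^8 + t^7 - 2*t^6 + 3*t^5 - 3*t^4 + 4*t^3 - 2*t^2 + 2*t - 1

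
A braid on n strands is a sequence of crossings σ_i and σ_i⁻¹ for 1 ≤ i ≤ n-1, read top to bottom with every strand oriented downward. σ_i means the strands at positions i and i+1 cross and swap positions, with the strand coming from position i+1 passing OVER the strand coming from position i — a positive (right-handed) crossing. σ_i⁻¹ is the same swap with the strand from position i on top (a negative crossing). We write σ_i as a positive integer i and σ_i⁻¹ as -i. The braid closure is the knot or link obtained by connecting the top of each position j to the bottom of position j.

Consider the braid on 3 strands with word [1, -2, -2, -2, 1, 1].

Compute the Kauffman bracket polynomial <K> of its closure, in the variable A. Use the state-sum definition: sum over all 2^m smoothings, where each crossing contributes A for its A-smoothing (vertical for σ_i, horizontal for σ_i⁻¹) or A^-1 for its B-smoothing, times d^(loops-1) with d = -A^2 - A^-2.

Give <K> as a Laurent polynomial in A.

-A^12 + A^8 - A^4 + 3 - A^-4 + A^-8 - A^-12

Derivation:
Braid: s1 s2^-1 s2^-1 s2^-1 s1 s1 on 3 strands, 6 crossings.
Writhe w = (#positive) - (#negative) = 3 - 3 = 0.
State-sum expansion of <K>. There are 2^6 = 64 states.
Each crossing splits two ways (0=vertical, 1=horizontal). The state's weight is A^(#A-smoothings - #B-smoothings) * d^(loops - 1).
Tabulate the states by total A-exponent and number of loops L (A-exp: L × count):
  A^6: L=4 ×1
  A^4: L=3 ×6
  A^2: L=2 ×12, L=4 ×3
  A^0: L=1 ×9, L=3 ×10, L=5 ×1
  A^-2: L=2 ×12, L=4 ×3
  A^-4: L=3 ×6
  A^-6: L=4 ×1
Each group contributes A^e * Σ count * d^(L-1):
Powers of d = -A^2 - A^-2: d^2 = A^4 + 2 + A^-4; d^3 = -A^6 - 3*A^2 - 3*A^-2 - A^-6; d^4 = A^8 + 4*A^4 + 6 + 4*A^-4 + A^-8.
  A^6 * (d^3) = -A^12 - 3*A^8 - 3*A^4 - 1
  A^4 * (6*d^2) = 6*A^8 + 12*A^4 + 6
  A^2 * (12*d + 3*d^3) = -3*A^8 - 21*A^4 - 21 - 3*A^-4
  A^0 * (9 + 10*d^2 + d^4) = A^8 + 14*A^4 + 35 + 14*A^-4 + A^-8
  A^-2 * (12*d + 3*d^3) = -3*A^4 - 21 - 21*A^-4 - 3*A^-8
  A^-4 * (6*d^2) = 6 + 12*A^-4 + 6*A^-8
  A^-6 * (d^3) = -1 - 3*A^-4 - 3*A^-8 - A^-12
Summing the groups: <K> = -A^12 + A^8 - A^4 + 3 - A^-4 + A^-8 - A^-12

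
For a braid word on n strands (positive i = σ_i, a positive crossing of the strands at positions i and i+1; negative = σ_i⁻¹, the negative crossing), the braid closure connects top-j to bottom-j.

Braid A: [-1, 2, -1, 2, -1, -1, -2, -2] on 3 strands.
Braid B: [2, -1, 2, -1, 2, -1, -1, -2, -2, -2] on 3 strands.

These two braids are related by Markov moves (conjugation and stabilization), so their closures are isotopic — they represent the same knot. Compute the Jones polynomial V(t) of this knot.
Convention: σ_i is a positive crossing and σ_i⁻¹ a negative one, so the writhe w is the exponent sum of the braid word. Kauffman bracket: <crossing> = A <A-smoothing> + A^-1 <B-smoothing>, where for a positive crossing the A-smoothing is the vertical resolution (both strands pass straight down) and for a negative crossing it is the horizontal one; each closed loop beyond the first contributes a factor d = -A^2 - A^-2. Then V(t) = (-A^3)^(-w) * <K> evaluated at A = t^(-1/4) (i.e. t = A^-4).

Markov-equivalent braids have isotopic closures, hence identical knot invariants. Strip the Markov moves from each word to reach a common short braid β, then compute V(t) once on β.
Braid A: s1^-1 s2 s1^-1 s2 s1^-1 s1^-1 s2^-1 s2^-1 on 3 strands has no conjugating prefix/suffix or stabilization to strip; take β = s1^-1 s2 s1^-1 s2 s1^-1 s1^-1 s2^-1 s2^-1.
Braid B: s2 s1^-1 s2 s1^-1 s2 s1^-1 s1^-1 s2^-1 s2^-1 s2^-1 on 3 strands reduces by inverse Markov moves (closure unchanged at each step):
  Deconjugate: the word is γ·β·γ⁻¹ with γ = s2 (prefix) and γ⁻¹ = s2^-1 (suffix); strip both.
Reduced to β = s1^-1 s2 s1^-1 s2 s1^-1 s1^-1 s2^-1 s2^-1 on 3 strands, 8 crossings.
Both give the same β = s1^-1 s2 s1^-1 s2 s1^-1 s1^-1 s2^-1 s2^-1 on 3 strands, so one state sum suffices:
Braid: s1^-1 s2 s1^-1 s2 s1^-1 s1^-1 s2^-1 s2^-1 on 3 strands, 8 crossings.
Writhe w = (#positive) - (#negative) = 2 - 6 = -4.
Enumerate smoothing states for the bracket polynomial. There are 2^8 = 256 states.
Each crossing splits two ways (0=vertical, 1=horizontal). The state's weight is A^(#A-smoothings - #B-smoothings) * d^(loops - 1).
Tabulate the states by total A-exponent and number of loops L (A-exp: L × count):
  A^8: L=5 ×1
  A^6: L=4 ×8
  A^4: L=3 ×26, L=5 ×2
  A^2: L=2 ×41, L=4 ×15
  A^0: L=1 ×26, L=3 ×43, L=5 ×1
  A^-2: L=2 ×47, L=4 ×9
  A^-4: L=1 ×11, L=3 ×16, L=5 ×1
  A^-6: L=2 ×6, L=4 ×2
  A^-8: L=3 ×1
Each group contributes A^e * Σ count * d^(L-1):
Powers of d = -A^2 - A^-2: d^2 = A^4 + 2 + A^-4; d^3 = -A^6 - 3*A^2 - 3*A^-2 - A^-6; d^4 = A^8 + 4*A^4 + 6 + 4*A^-4 + A^-8.
  A^8 * (d^4) = A^16 + 4*A^12 + 6*A^8 + 4*A^4 + 1
  A^6 * (8*d^3) = -8*A^12 - 24*A^8 - 24*A^4 - 8
  A^4 * (26*d^2 + 2*d^4) = 2*A^12 + 34*A^8 + 64*A^4 + 34 + 2*A^-4
  A^2 * (41*d + 15*d^3) = -15*A^8 - 86*A^4 - 86 - 15*A^-4
  A^0 * (26 + 43*d^2 + d^4) = A^8 + 47*A^4 + 118 + 47*A^-4 + A^-8
  A^-2 * (47*d + 9*d^3) = -9*A^4 - 74 - 74*A^-4 - 9*A^-8
  A^-4 * (11 + 16*d^2 + d^4) = A^4 + 20 + 49*A^-4 + 20*A^-8 + A^-12
  A^-6 * (6*d + 2*d^3) = -2 - 12*A^-4 - 12*A^-8 - 2*A^-12
  A^-8 * (d^2) = A^-4 + 2*A^-8 + A^-12
Summing the groups: <K> = A^16 - 2*A^12 + 2*A^8 - 3*A^4 + 3 - 2*A^-4 + 2*A^-8
Normalise by the writhe: (-A^3)^(-w) = (-A^3)^(4) = A^12, so f(A) = A^12 * <K> = A^28 - 2*A^24 + 2*A^20 - 3*A^16 + 3*A^12 - 2*A^8 + 2*A^4.
Substitute A = t^(-1/4), i.e. A^e → t^(-e/4): V(t) = 2*t^-1 - 2*t^-2 + 3*t^-3 - 3*t^-4 + 2*t^-5 - 2*t^-6 + t^-7

Answer: 2*t^-1 - 2*t^-2 + 3*t^-3 - 3*t^-4 + 2*t^-5 - 2*t^-6 + t^-7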